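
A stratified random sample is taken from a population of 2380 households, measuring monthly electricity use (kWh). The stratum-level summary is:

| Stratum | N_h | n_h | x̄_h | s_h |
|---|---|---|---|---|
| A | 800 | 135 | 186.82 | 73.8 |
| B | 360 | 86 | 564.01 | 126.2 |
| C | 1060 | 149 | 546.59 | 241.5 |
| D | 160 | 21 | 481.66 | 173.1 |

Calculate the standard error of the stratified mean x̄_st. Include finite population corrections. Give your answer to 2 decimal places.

V̂(x̄_st) = Σ W_h² (1 − n_h/N_h) s_h²/n_h, with W_h = N_h/N and N = 2380:
  stratum A: (800/2380)²·(1 − 135/800)·73.8²/135 = 3.78911
  stratum B: (360/2380)²·(1 − 86/360)·126.2²/86 = 3.22492
  stratum C: (1060/2380)²·(1 − 149/1060)·241.5²/149 = 66.7296
  stratum D: (160/2380)²·(1 − 21/160)·173.1²/21 = 5.60216
V̂(x̄_st) = 79.3458
SE(x̄_st) = √79.3458 = 8.90762

SE(x̄_st) ≈ 8.91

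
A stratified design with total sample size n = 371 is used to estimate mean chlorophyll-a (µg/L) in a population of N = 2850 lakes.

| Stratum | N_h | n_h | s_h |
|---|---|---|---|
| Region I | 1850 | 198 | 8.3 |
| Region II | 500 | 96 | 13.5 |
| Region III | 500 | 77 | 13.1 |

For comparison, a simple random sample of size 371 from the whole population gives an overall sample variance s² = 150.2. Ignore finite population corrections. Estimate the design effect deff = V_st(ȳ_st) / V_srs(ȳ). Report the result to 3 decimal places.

V̂(ȳ_st) = Σ W_h² s_h²/n_h, with W_h = N_h/N and N = 2850:
  stratum Region I: (1850/2850)²·8.3²/198 = 0.146604
  stratum Region II: (500/2850)²·13.5²/96 = 0.0584314
  stratum Region III: (500/2850)²·13.1²/77 = 0.0685965
V_st = 0.273632
V_srs = s²/n = 150.2/371 = 0.404852
deff = V_st / V_srs = 0.273632/0.404852 = 0.6759

deff ≈ 0.676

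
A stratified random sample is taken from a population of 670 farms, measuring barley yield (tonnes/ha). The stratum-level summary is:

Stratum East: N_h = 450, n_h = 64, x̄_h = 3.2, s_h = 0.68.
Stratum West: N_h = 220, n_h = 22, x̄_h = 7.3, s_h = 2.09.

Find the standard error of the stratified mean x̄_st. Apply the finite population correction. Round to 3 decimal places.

SE(x̄_st) ≈ 0.149

V̂(x̄_st) = Σ W_h² (1 − n_h/N_h) s_h²/n_h, with W_h = N_h/N and N = 670:
  stratum East: (450/670)²·(1 − 64/450)·0.68²/64 = 0.00279568
  stratum West: (220/670)²·(1 − 22/220)·2.09²/22 = 0.0192667
V̂(x̄_st) = 0.0220624
SE(x̄_st) = √0.0220624 = 0.148534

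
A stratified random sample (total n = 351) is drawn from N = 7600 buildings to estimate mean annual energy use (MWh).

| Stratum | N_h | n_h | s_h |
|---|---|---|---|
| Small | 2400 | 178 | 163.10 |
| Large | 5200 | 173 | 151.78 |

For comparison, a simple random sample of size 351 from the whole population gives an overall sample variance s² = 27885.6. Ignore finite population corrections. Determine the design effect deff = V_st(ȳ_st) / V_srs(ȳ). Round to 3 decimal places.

V̂(ȳ_st) = Σ W_h² s_h²/n_h, with W_h = N_h/N and N = 7600:
  stratum Small: (2400/7600)²·163.10²/178 = 14.9033
  stratum Large: (5200/7600)²·151.78²/173 = 62.3394
V_st = 77.2427
V_srs = s²/n = 27885.6/351 = 79.4462
deff = V_st / V_srs = 77.2427/79.4462 = 0.9723

deff ≈ 0.972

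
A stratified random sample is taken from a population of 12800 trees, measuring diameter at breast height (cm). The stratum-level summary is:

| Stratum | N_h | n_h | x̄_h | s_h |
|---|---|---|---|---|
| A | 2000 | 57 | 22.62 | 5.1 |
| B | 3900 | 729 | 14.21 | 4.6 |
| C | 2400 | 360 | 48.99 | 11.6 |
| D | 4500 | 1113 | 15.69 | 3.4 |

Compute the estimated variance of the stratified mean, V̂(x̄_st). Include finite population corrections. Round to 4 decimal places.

V̂(x̄_st) ≈ 0.0251

V̂(x̄_st) = Σ W_h² (1 − n_h/N_h) s_h²/n_h, with W_h = N_h/N and N = 12800:
  stratum A: (2000/12800)²·(1 − 57/2000)·5.1²/57 = 0.010823
  stratum B: (3900/12800)²·(1 − 729/3900)·4.6²/729 = 0.00219093
  stratum C: (2400/12800)²·(1 − 360/2400)·11.6²/360 = 0.0111695
  stratum D: (4500/12800)²·(1 − 1113/4500)·3.4²/1113 = 0.000966208
V̂(x̄_st) = 0.0251497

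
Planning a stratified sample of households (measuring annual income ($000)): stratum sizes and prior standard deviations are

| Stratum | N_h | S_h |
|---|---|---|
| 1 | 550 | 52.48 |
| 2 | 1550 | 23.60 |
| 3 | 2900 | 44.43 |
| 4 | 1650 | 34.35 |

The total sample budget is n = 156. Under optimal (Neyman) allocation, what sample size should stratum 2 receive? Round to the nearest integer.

Neyman allocation: n_h = n · N_h S_h / Σ N_i S_i, with n = 156.
  stratum 1: N_h·S_h = 550·52.48 = 28864.00
  stratum 2: N_h·S_h = 1550·23.60 = 36580.00
  stratum 3: N_h·S_h = 2900·44.43 = 128847.00
  stratum 4: N_h·S_h = 1650·34.35 = 56677.50
Σ N_h S_h = 250968.50
n for stratum 2 = 156·36580.00/250968.50 = 22.738 → 23

23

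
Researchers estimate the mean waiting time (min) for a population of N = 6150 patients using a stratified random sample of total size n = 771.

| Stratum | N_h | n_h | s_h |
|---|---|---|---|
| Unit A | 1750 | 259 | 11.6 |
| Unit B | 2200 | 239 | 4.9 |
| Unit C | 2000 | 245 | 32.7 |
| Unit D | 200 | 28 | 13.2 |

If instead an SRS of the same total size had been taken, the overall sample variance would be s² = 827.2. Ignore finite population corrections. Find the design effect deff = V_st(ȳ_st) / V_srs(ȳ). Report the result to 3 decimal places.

V̂(ȳ_st) = Σ W_h² s_h²/n_h, with W_h = N_h/N and N = 6150:
  stratum Unit A: (1750/6150)²·11.6²/259 = 0.0420671
  stratum Unit B: (2200/6150)²·4.9²/239 = 0.0128555
  stratum Unit C: (2000/6150)²·32.7²/245 = 0.461572
  stratum Unit D: (200/6150)²·13.2²/28 = 0.00658112
V_st = 0.523075
V_srs = s²/n = 827.2/771 = 1.07289
deff = V_st / V_srs = 0.523075/1.07289 = 0.4875

deff ≈ 0.488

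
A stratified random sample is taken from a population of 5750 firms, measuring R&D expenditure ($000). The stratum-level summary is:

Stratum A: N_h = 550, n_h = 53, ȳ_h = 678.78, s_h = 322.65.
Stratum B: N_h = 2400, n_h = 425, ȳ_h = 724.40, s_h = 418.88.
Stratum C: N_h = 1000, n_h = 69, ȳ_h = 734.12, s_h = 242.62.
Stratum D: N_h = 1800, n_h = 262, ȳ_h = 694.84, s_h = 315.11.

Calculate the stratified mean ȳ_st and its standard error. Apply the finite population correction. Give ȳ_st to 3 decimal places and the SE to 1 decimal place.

ȳ_st = Σ W_h ȳ_h = (550·678.78 + 2400·724.40 + 1000·734.12 + 1800·694.84)/5750 = 712.47322
V̂(ȳ_st) = Σ W_h² (1 − n_h/N_h) s_h²/n_h, with W_h = N_h/N and N = 5750:
  stratum A: (550/5750)²·(1 − 53/550)·322.65²/53 = 16.2394
  stratum B: (2400/5750)²·(1 − 425/2400)·418.88²/425 = 59.1879
  stratum C: (1000/5750)²·(1 − 69/1000)·242.62²/69 = 24.0225
  stratum D: (1800/5750)²·(1 − 262/1800)·315.11²/262 = 31.7334
V̂(ȳ_st) = 131.183
SE(ȳ_st) = √131.183 = 11.4535

ȳ_st ≈ 712.473, SE ≈ 11.5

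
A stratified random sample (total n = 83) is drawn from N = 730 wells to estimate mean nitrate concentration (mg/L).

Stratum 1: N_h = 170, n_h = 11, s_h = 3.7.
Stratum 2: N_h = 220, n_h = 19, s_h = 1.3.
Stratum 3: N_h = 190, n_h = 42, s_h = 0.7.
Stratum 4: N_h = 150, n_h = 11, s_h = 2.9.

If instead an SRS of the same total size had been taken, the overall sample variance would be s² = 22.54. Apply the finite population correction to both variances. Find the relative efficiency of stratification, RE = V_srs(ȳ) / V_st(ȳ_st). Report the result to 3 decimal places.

V̂(ȳ_st) = Σ W_h² (1 − n_h/N_h) s_h²/n_h, with W_h = N_h/N and N = 730:
  stratum 1: (170/730)²·(1 − 11/170)·3.7²/11 = 0.0631264
  stratum 2: (220/730)²·(1 − 19/220)·1.3²/19 = 0.00738085
  stratum 3: (190/730)²·(1 − 42/190)·0.7²/42 = 0.000615625
  stratum 4: (150/730)²·(1 − 11/150)·2.9²/11 = 0.0299133
V_st = 0.101036
V_srs = (1 − 83/730)·22.54/83 = 0.24069
Relative efficiency = V_srs / V_st = 0.24069/0.101036 = 2.3822

RE ≈ 2.382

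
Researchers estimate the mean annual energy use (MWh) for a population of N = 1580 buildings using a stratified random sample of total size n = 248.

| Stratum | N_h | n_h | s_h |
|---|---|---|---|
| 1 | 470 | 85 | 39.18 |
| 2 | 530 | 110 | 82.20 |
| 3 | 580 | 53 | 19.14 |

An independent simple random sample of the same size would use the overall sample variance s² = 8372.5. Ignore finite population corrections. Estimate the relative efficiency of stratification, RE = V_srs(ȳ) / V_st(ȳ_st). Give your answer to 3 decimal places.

RE ≈ 3.576

V̂(ȳ_st) = Σ W_h² s_h²/n_h, with W_h = N_h/N and N = 1580:
  stratum 1: (470/1580)²·39.18²/85 = 1.59805
  stratum 2: (530/1580)²·82.20²/110 = 6.91176
  stratum 3: (580/1580)²·19.14²/53 = 0.931429
V_st = 9.44124
V_srs = s²/n = 8372.5/248 = 33.7601
Relative efficiency = V_srs / V_st = 33.7601/9.44124 = 3.5758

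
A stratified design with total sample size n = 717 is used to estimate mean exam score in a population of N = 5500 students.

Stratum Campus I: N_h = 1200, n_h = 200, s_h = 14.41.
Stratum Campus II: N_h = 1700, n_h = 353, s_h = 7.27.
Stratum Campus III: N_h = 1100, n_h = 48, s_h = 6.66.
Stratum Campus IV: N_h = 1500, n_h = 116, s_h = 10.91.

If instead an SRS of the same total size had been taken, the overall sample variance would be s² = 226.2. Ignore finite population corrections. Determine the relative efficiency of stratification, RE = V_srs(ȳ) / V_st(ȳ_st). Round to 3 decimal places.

RE ≈ 1.782

V̂(ȳ_st) = Σ W_h² s_h²/n_h, with W_h = N_h/N and N = 5500:
  stratum Campus I: (1200/5500)²·14.41²/200 = 0.0494237
  stratum Campus II: (1700/5500)²·7.27²/353 = 0.0143043
  stratum Campus III: (1100/5500)²·6.66²/48 = 0.036963
  stratum Campus IV: (1500/5500)²·10.91²/116 = 0.0763218
V_st = 0.177013
V_srs = s²/n = 226.2/717 = 0.315481
Relative efficiency = V_srs / V_st = 0.315481/0.177013 = 1.7823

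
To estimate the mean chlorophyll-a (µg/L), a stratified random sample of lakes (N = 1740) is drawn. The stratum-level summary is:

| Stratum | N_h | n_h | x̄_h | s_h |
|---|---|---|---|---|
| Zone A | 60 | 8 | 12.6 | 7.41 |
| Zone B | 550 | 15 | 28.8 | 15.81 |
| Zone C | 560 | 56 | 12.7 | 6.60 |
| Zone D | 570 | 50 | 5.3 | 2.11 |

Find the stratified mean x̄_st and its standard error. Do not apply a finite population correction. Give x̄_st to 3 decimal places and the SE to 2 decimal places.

x̄_st ≈ 15.361, SE ≈ 1.33

x̄_st = Σ W_h x̄_h = (60·12.6 + 550·28.8 + 560·12.7 + 570·5.3)/1740 = 15.36149
V̂(x̄_st) = Σ W_h² s_h²/n_h, with W_h = N_h/N and N = 1740:
  stratum Zone A: (60/1740)²·7.41²/8 = 0.00816113
  stratum Zone B: (550/1740)²·15.81²/15 = 1.66494
  stratum Zone C: (560/1740)²·6.60²/56 = 0.0805707
  stratum Zone D: (570/1740)²·2.11²/50 = 0.00955534
V̂(x̄_st) = 1.76323
SE(x̄_st) = √1.76323 = 1.32787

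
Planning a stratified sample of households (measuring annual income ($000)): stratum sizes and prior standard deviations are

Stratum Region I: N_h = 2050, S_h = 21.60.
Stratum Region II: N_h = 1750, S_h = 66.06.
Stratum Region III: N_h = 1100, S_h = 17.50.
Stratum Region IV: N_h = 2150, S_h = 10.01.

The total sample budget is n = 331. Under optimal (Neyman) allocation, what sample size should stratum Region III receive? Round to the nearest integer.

32

Neyman allocation: n_h = n · N_h S_h / Σ N_i S_i, with n = 331.
  stratum Region I: N_h·S_h = 2050·21.60 = 44280.00
  stratum Region II: N_h·S_h = 1750·66.06 = 115605.00
  stratum Region III: N_h·S_h = 1100·17.50 = 19250.00
  stratum Region IV: N_h·S_h = 2150·10.01 = 21521.50
Σ N_h S_h = 200656.50
n for stratum Region III = 331·19250.00/200656.50 = 31.755 → 32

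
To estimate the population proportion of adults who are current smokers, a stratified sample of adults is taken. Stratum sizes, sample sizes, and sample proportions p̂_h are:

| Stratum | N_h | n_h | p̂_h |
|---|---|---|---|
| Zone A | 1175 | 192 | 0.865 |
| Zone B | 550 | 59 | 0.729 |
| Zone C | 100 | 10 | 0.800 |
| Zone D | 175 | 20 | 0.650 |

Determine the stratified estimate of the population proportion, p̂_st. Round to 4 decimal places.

N = 2000; stratum weights W_h = N_h/N.
p̂_st = Σ W_h p̂_h = (1175·0.865 + 550·0.729 + 100·0.800 + 175·0.650)/2000 = 0.80554

p̂_st ≈ 0.8055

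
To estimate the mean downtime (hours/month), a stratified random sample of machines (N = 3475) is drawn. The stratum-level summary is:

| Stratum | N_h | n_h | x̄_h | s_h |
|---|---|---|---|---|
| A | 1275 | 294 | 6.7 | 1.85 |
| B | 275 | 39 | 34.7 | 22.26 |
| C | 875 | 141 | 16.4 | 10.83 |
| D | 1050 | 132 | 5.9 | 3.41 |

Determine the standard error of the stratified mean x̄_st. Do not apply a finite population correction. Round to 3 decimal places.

SE(x̄_st) ≈ 0.377

V̂(x̄_st) = Σ W_h² s_h²/n_h, with W_h = N_h/N and N = 3475:
  stratum A: (1275/3475)²·1.85²/294 = 0.00156714
  stratum B: (275/3475)²·22.26²/39 = 0.0795686
  stratum C: (875/3475)²·10.83²/141 = 0.0527405
  stratum D: (1050/3475)²·3.41²/132 = 0.00804274
V̂(x̄_st) = 0.141919
SE(x̄_st) = √0.141919 = 0.376721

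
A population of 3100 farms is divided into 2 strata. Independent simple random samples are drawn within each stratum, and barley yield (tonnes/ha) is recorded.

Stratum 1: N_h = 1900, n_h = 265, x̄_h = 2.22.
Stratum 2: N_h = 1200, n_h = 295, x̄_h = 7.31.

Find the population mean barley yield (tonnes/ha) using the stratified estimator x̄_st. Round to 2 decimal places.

x̄_st ≈ 4.19

N = Σ N_h = 3100. Stratum weights W_h = N_h/N.
x̄_st = (1900·2.22 + 1200·7.31) / 3100 = 4.1903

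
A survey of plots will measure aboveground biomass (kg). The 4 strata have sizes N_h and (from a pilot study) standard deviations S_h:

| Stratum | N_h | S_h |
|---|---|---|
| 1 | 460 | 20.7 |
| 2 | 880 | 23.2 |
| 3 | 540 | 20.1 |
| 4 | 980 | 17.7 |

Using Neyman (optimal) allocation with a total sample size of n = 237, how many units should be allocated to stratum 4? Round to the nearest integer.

71

Neyman allocation: n_h = n · N_h S_h / Σ N_i S_i, with n = 237.
  stratum 1: N_h·S_h = 460·20.7 = 9522.00
  stratum 2: N_h·S_h = 880·23.2 = 20416.00
  stratum 3: N_h·S_h = 540·20.1 = 10854.00
  stratum 4: N_h·S_h = 980·17.7 = 17346.00
Σ N_h S_h = 58138.00
n for stratum 4 = 237·17346.00/58138.00 = 70.711 → 71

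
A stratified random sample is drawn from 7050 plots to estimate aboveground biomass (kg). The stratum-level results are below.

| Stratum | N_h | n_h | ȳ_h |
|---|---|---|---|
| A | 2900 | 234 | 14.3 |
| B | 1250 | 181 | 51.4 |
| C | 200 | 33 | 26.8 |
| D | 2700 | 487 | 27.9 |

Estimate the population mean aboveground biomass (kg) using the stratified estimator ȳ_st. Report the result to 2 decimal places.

ȳ_st ≈ 26.44

N = Σ N_h = 7050. Stratum weights W_h = N_h/N.
ȳ_st = (2900·14.3 + 1250·51.4 + 200·26.8 + 2700·27.9) / 7050 = 26.4411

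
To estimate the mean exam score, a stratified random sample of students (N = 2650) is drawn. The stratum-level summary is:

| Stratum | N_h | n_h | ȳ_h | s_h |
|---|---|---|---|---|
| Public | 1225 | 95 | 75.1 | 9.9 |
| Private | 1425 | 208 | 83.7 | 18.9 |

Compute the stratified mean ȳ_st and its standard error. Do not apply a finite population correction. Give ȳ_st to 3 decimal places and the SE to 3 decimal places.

ȳ_st ≈ 79.725, SE ≈ 0.847

ȳ_st = Σ W_h ȳ_h = (1225·75.1 + 1425·83.7)/2650 = 79.72453
V̂(ȳ_st) = Σ W_h² s_h²/n_h, with W_h = N_h/N and N = 2650:
  stratum Public: (1225/2650)²·9.9²/95 = 0.220459
  stratum Private: (1425/2650)²·18.9²/208 = 0.49659
V̂(ȳ_st) = 0.717049
SE(ȳ_st) = √0.717049 = 0.846787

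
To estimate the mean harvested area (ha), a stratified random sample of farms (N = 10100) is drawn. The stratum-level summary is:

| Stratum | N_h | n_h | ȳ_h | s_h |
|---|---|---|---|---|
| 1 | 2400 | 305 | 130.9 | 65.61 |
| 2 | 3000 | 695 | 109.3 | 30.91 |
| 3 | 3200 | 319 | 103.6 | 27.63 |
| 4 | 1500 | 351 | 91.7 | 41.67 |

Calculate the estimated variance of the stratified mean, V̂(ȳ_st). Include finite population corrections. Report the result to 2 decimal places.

V̂(ȳ_st) ≈ 1.09

V̂(ȳ_st) = Σ W_h² (1 − n_h/N_h) s_h²/n_h, with W_h = N_h/N and N = 10100:
  stratum 1: (2400/10100)²·(1 − 305/2400)·65.61²/305 = 0.695653
  stratum 2: (3000/10100)²·(1 − 695/3000)·30.91²/695 = 0.0931886
  stratum 3: (3200/10100)²·(1 − 319/3200)·27.63²/319 = 0.216283
  stratum 4: (1500/10100)²·(1 − 351/1500)·41.67²/351 = 0.0835812
V̂(ȳ_st) = 1.08871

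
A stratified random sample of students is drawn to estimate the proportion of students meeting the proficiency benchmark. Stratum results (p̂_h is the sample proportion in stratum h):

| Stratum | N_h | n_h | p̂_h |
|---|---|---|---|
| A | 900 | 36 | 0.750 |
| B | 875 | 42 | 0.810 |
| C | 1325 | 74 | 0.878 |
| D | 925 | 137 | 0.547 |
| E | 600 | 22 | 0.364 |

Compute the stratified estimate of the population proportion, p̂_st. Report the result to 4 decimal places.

p̂_st ≈ 0.7073

N = 4625; stratum weights W_h = N_h/N.
p̂_st = Σ W_h p̂_h = (900·0.750 + 875·0.810 + 1325·0.878 + 925·0.547 + 600·0.364)/4625 = 0.70735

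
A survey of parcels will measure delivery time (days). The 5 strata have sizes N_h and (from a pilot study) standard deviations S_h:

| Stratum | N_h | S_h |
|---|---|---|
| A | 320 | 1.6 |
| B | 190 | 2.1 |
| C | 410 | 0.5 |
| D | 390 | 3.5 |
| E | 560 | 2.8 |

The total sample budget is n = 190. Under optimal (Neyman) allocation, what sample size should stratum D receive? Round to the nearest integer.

Neyman allocation: n_h = n · N_h S_h / Σ N_i S_i, with n = 190.
  stratum A: N_h·S_h = 320·1.6 = 512.00
  stratum B: N_h·S_h = 190·2.1 = 399.00
  stratum C: N_h·S_h = 410·0.5 = 205.00
  stratum D: N_h·S_h = 390·3.5 = 1365.00
  stratum E: N_h·S_h = 560·2.8 = 1568.00
Σ N_h S_h = 4049.00
n for stratum D = 190·1365.00/4049.00 = 64.053 → 64

64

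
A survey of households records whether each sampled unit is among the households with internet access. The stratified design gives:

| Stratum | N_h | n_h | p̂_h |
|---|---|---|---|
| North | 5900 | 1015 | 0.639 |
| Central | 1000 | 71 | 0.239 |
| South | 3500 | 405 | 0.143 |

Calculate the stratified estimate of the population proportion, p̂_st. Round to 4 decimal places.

p̂_st ≈ 0.4336

N = 10400; stratum weights W_h = N_h/N.
p̂_st = Σ W_h p̂_h = (5900·0.639 + 1000·0.239 + 3500·0.143)/10400 = 0.43362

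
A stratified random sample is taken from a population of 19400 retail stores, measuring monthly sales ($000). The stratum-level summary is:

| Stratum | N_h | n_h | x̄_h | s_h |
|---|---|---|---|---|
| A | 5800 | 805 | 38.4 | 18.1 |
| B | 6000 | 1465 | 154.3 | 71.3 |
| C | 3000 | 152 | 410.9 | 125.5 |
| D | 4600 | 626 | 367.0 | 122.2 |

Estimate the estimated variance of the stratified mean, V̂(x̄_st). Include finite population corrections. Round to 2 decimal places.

V̂(x̄_st) ≈ 3.79

V̂(x̄_st) = Σ W_h² (1 − n_h/N_h) s_h²/n_h, with W_h = N_h/N and N = 19400:
  stratum A: (5800/19400)²·(1 − 805/5800)·18.1²/805 = 0.0313272
  stratum B: (6000/19400)²·(1 − 1465/6000)·71.3²/1465 = 0.25088
  stratum C: (3000/19400)²·(1 − 152/3000)·125.5²/152 = 2.35235
  stratum D: (4600/19400)²·(1 − 626/4600)·122.2²/626 = 1.15864
V̂(x̄_st) = 3.7932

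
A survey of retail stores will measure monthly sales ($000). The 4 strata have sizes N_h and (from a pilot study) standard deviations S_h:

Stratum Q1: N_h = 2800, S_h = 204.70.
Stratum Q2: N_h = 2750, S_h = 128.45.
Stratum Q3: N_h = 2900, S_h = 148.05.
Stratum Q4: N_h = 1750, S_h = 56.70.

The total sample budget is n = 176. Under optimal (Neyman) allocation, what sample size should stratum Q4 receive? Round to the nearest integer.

Neyman allocation: n_h = n · N_h S_h / Σ N_i S_i, with n = 176.
  stratum Q1: N_h·S_h = 2800·204.70 = 573160.00
  stratum Q2: N_h·S_h = 2750·128.45 = 353237.50
  stratum Q3: N_h·S_h = 2900·148.05 = 429345.00
  stratum Q4: N_h·S_h = 1750·56.70 = 99225.00
Σ N_h S_h = 1454967.50
n for stratum Q4 = 176·99225.00/1454967.50 = 12.003 → 12

12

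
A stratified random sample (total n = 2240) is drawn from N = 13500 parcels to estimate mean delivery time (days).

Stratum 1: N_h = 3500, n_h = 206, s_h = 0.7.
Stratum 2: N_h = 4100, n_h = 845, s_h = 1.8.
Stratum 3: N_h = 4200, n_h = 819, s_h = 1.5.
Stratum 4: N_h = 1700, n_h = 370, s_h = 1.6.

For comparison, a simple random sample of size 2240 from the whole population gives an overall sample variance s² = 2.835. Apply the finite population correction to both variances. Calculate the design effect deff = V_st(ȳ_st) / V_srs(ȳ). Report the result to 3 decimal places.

V̂(ȳ_st) = Σ W_h² (1 − n_h/N_h) s_h²/n_h, with W_h = N_h/N and N = 13500:
  stratum 1: (3500/13500)²·(1 − 206/3500)·0.7²/206 = 0.000150471
  stratum 2: (4100/13500)²·(1 − 845/4100)·1.8²/845 = 0.000280773
  stratum 3: (4200/13500)²·(1 − 819/4200)·1.5²/819 = 0.000214055
  stratum 4: (1700/13500)²·(1 − 370/1700)·1.6²/370 = 8.58364e-05
V_st = 0.000731136
V_srs = (1 − 2240/13500)·2.835/2240 = 0.00105563
deff = V_st / V_srs = 0.000731136/0.00105563 = 0.6926

deff ≈ 0.693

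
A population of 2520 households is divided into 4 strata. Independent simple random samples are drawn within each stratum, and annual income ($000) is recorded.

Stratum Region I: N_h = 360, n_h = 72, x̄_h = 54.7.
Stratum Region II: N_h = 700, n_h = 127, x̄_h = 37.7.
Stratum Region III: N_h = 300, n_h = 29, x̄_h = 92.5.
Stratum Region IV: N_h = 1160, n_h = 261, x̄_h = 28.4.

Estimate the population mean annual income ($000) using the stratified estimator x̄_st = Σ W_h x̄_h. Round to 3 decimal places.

N = Σ N_h = 2520. Stratum weights W_h = N_h/N.
x̄_st = (360·54.7 + 700·37.7 + 300·92.5 + 1160·28.4) / 2520 = 42.37143

x̄_st ≈ 42.371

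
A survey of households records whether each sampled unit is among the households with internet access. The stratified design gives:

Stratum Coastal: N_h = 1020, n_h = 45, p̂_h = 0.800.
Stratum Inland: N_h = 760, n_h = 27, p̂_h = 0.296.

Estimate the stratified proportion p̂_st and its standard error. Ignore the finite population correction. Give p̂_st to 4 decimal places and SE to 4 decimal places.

p̂_st ≈ 0.5848, SE ≈ 0.0515

N = 1780; stratum weights W_h = N_h/N.
p̂_st = Σ W_h p̂_h = (1020·0.800 + 760·0.296)/1780 = 0.58481
V̂(p̂_st) = Σ W_h² p̂_h(1−p̂_h)/(n_h−1):
  stratum Coastal: (1020/1780)²·0.800·0.200/44 = 0.00119406
  stratum Inland: (760/1780)²·0.296·0.704/26 = 0.00146109
V̂(p̂_st) = 0.00265516; SE = √V̂ = 0.0515282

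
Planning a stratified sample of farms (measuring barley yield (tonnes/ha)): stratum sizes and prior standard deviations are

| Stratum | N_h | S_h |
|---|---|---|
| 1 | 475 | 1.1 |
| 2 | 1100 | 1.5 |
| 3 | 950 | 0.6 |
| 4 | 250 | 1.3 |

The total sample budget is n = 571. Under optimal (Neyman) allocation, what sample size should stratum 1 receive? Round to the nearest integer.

Neyman allocation: n_h = n · N_h S_h / Σ N_i S_i, with n = 571.
  stratum 1: N_h·S_h = 475·1.1 = 522.50
  stratum 2: N_h·S_h = 1100·1.5 = 1650.00
  stratum 3: N_h·S_h = 950·0.6 = 570.00
  stratum 4: N_h·S_h = 250·1.3 = 325.00
Σ N_h S_h = 3067.50
n for stratum 1 = 571·522.50/3067.50 = 97.261 → 97

97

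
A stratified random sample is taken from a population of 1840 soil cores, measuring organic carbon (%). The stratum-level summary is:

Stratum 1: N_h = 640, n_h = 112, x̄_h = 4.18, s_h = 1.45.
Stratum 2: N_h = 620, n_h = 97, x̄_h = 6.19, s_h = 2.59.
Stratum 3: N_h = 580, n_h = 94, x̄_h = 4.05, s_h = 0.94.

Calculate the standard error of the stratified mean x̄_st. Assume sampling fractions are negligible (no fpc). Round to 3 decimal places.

V̂(x̄_st) = Σ W_h² s_h²/n_h, with W_h = N_h/N and N = 1840:
  stratum 1: (640/1840)²·1.45²/112 = 0.00227113
  stratum 2: (620/1840)²·2.59²/97 = 0.00785191
  stratum 3: (580/1840)²·0.94²/94 = 0.000934003
V̂(x̄_st) = 0.011057
SE(x̄_st) = √0.011057 = 0.105152

SE(x̄_st) ≈ 0.105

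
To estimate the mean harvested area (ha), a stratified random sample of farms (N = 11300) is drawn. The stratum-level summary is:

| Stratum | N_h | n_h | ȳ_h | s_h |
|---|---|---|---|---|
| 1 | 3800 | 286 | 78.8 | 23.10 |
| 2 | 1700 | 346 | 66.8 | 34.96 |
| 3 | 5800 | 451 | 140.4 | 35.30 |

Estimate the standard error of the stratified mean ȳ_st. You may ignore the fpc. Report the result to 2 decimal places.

V̂(ȳ_st) = Σ W_h² s_h²/n_h, with W_h = N_h/N and N = 11300:
  stratum 1: (3800/11300)²·23.10²/286 = 0.210993
  stratum 2: (1700/11300)²·34.96²/346 = 0.079948
  stratum 3: (5800/11300)²·35.30²/451 = 0.7279
V̂(ȳ_st) = 1.01884
SE(ȳ_st) = √1.01884 = 1.00938

SE(ȳ_st) ≈ 1.01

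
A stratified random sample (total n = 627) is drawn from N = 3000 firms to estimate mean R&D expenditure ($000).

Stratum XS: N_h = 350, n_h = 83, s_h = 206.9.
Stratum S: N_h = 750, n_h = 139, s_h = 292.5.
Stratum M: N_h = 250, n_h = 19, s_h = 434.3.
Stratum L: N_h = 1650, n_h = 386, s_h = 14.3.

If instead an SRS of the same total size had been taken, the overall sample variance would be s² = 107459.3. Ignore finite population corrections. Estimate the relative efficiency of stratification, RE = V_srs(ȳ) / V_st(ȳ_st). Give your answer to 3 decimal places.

V̂(ȳ_st) = Σ W_h² s_h²/n_h, with W_h = N_h/N and N = 3000:
  stratum XS: (350/3000)²·206.9²/83 = 7.01999
  stratum S: (750/3000)²·292.5²/139 = 38.4695
  stratum M: (250/3000)²·434.3²/19 = 68.9388
  stratum L: (1650/3000)²·14.3²/386 = 0.160254
V_st = 114.589
V_srs = s²/n = 107459.3/627 = 171.386
Relative efficiency = V_srs / V_st = 171.386/114.589 = 1.4957

RE ≈ 1.496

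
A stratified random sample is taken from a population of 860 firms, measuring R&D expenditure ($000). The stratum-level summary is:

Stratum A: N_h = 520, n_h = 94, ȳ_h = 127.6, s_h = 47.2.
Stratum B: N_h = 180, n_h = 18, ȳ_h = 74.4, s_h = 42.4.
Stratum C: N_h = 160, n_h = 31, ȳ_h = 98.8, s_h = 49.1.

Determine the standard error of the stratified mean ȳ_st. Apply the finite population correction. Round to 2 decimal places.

V̂(ȳ_st) = Σ W_h² (1 − n_h/N_h) s_h²/n_h, with W_h = N_h/N and N = 860:
  stratum A: (520/860)²·(1 − 94/520)·47.2²/94 = 7.09859
  stratum B: (180/860)²·(1 − 18/180)·42.4²/18 = 3.93777
  stratum C: (160/860)²·(1 − 31/160)·49.1²/31 = 2.17027
V̂(ȳ_st) = 13.2066
SE(ȳ_st) = √13.2066 = 3.63409

SE(ȳ_st) ≈ 3.63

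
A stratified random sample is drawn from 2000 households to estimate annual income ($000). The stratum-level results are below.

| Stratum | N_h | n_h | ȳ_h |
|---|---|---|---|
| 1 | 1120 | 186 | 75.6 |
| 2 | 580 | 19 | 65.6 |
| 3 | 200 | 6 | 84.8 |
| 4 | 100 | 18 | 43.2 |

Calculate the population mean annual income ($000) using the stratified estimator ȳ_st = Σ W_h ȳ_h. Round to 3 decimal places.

N = Σ N_h = 2000. Stratum weights W_h = N_h/N.
ȳ_st = (1120·75.6 + 580·65.6 + 200·84.8 + 100·43.2) / 2000 = 72.00000

ȳ_st ≈ 72.000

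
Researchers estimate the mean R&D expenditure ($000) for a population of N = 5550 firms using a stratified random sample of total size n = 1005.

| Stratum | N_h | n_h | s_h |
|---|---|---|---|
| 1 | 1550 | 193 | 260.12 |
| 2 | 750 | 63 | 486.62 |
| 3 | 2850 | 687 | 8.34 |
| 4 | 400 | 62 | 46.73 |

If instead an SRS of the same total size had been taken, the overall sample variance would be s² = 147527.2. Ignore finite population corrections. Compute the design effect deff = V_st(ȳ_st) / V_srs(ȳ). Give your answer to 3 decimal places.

deff ≈ 0.655

V̂(ȳ_st) = Σ W_h² s_h²/n_h, with W_h = N_h/N and N = 5550:
  stratum 1: (1550/5550)²·260.12²/193 = 27.3444
  stratum 2: (750/5550)²·486.62²/63 = 68.6398
  stratum 3: (2850/5550)²·8.34²/687 = 0.026698
  stratum 4: (400/5550)²·46.73²/62 = 0.182951
V_st = 96.1938
V_srs = s²/n = 147527.2/1005 = 146.793
deff = V_st / V_srs = 96.1938/146.793 = 0.6553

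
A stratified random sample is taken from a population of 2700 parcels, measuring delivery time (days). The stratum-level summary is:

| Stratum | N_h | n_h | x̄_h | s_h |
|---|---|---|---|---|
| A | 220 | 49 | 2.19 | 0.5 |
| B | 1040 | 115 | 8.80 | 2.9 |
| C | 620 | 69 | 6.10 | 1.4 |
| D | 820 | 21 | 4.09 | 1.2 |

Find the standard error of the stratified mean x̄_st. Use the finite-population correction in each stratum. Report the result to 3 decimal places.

V̂(x̄_st) = Σ W_h² (1 − n_h/N_h) s_h²/n_h, with W_h = N_h/N and N = 2700:
  stratum A: (220/2700)²·(1 − 49/220)·0.5²/49 = 2.63291e-05
  stratum B: (1040/2700)²·(1 − 115/1040)·2.9²/115 = 0.00965041
  stratum C: (620/2700)²·(1 − 69/620)·1.4²/69 = 0.00133114
  stratum D: (820/2700)²·(1 − 21/820)·1.2²/21 = 0.00616277
V̂(x̄_st) = 0.0171706
SE(x̄_st) = √0.0171706 = 0.131037

SE(x̄_st) ≈ 0.131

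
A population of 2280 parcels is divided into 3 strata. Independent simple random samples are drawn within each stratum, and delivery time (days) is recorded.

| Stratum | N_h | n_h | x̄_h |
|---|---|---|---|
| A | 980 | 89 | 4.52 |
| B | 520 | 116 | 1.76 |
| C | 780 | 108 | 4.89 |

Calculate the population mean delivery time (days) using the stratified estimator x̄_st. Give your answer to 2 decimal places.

N = Σ N_h = 2280. Stratum weights W_h = N_h/N.
x̄_st = (980·4.52 + 520·1.76 + 780·4.89) / 2280 = 4.0171

x̄_st ≈ 4.02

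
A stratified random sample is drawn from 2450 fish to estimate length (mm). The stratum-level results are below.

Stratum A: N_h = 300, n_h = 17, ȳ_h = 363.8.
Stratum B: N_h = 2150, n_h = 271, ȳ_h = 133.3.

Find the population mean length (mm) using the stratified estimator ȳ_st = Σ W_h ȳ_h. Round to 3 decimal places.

ȳ_st ≈ 161.524

N = Σ N_h = 2450. Stratum weights W_h = N_h/N.
ȳ_st = (300·363.8 + 2150·133.3) / 2450 = 161.52449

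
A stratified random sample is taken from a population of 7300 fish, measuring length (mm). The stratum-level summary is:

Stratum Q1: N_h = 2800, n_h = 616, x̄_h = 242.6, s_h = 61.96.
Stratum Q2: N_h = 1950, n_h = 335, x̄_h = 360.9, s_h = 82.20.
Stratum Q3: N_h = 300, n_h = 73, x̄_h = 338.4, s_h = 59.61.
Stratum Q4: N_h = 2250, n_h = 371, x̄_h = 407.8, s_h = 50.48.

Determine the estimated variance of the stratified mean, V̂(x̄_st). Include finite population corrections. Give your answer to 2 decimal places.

V̂(x̄_st) ≈ 2.51

V̂(x̄_st) = Σ W_h² (1 − n_h/N_h) s_h²/n_h, with W_h = N_h/N and N = 7300:
  stratum Q1: (2800/7300)²·(1 − 616/2800)·61.96²/616 = 0.715166
  stratum Q2: (1950/7300)²·(1 − 335/1950)·82.20²/335 = 1.19196
  stratum Q3: (300/7300)²·(1 − 73/300)·59.61²/73 = 0.0622038
  stratum Q4: (2250/7300)²·(1 − 371/2250)·50.48²/371 = 0.544914
V̂(x̄_st) = 2.51424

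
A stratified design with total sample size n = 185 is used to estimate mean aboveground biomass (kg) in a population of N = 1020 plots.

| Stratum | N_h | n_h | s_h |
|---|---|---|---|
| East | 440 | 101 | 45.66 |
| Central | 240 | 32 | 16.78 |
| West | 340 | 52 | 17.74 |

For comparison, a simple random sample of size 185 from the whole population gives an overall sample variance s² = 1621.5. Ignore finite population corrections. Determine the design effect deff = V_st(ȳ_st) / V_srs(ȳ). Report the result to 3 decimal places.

V̂(ȳ_st) = Σ W_h² s_h²/n_h, with W_h = N_h/N and N = 1020:
  stratum East: (440/1020)²·45.66²/101 = 3.8411
  stratum Central: (240/1020)²·16.78²/32 = 0.487143
  stratum West: (340/1020)²·17.74²/52 = 0.672452
V_st = 5.00069
V_srs = s²/n = 1621.5/185 = 8.76486
deff = V_st / V_srs = 5.00069/8.76486 = 0.5705

deff ≈ 0.571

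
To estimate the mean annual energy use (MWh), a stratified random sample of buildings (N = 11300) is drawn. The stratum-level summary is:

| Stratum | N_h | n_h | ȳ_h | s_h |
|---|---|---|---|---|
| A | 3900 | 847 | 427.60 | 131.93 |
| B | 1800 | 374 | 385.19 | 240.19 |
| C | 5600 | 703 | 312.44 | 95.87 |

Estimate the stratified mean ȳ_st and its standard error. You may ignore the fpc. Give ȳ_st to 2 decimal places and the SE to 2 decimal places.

ȳ_st ≈ 363.77, SE ≈ 3.09

ȳ_st = Σ W_h ȳ_h = (3900·427.60 + 1800·385.19 + 5600·312.44)/11300 = 363.77398
V̂(ȳ_st) = Σ W_h² s_h²/n_h, with W_h = N_h/N and N = 11300:
  stratum A: (3900/11300)²·131.93²/847 = 2.4478
  stratum B: (1800/11300)²·240.19²/374 = 3.91405
  stratum C: (5600/11300)²·95.87²/703 = 3.21092
V̂(ȳ_st) = 9.57277
SE(ȳ_st) = √9.57277 = 3.09399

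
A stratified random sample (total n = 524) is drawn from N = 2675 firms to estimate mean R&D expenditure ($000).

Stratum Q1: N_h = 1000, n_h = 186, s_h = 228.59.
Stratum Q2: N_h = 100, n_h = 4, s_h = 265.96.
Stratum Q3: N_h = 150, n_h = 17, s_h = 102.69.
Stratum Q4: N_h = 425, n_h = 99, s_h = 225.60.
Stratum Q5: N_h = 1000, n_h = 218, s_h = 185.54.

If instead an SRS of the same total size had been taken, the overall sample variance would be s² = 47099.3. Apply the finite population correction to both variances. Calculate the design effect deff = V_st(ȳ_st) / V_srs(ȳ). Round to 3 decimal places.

deff ≈ 1.171

V̂(ȳ_st) = Σ W_h² (1 − n_h/N_h) s_h²/n_h, with W_h = N_h/N and N = 2675:
  stratum Q1: (1000/2675)²·(1 − 186/1000)·228.59²/186 = 31.9579
  stratum Q2: (100/2675)²·(1 − 4/100)·265.96²/4 = 23.7245
  stratum Q3: (150/2675)²·(1 − 17/150)·102.69²/17 = 1.72943
  stratum Q4: (425/2675)²·(1 − 99/425)·225.60²/99 = 9.9541
  stratum Q5: (1000/2675)²·(1 − 218/1000)·185.54²/218 = 17.2575
V_st = 84.6234
V_srs = (1 − 524/2675)·47099.3/524 = 72.2769
deff = V_st / V_srs = 84.6234/72.2769 = 1.1708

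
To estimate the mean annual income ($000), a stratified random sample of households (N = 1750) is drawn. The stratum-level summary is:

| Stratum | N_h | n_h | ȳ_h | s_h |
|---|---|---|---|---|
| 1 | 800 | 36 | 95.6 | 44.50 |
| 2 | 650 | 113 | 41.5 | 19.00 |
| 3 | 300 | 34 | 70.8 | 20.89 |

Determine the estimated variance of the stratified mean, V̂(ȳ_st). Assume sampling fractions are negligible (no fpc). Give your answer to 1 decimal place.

V̂(ȳ_st) ≈ 12.3

V̂(ȳ_st) = Σ W_h² s_h²/n_h, with W_h = N_h/N and N = 1750:
  stratum 1: (800/1750)²·44.50²/36 = 11.4953
  stratum 2: (650/1750)²·19.00²/113 = 0.440737
  stratum 3: (300/1750)²·20.89²/34 = 0.377194
V̂(ȳ_st) = 12.3133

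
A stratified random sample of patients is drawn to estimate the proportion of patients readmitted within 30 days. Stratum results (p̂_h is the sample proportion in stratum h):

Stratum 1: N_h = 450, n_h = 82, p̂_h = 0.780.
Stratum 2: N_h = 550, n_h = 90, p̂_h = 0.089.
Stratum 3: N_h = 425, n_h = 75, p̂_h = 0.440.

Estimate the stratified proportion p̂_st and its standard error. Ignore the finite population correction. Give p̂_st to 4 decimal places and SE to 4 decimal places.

N = 1425; stratum weights W_h = N_h/N.
p̂_st = Σ W_h p̂_h = (450·0.780 + 550·0.089 + 425·0.440)/1425 = 0.41189
V̂(p̂_st) = Σ W_h² p̂_h(1−p̂_h)/(n_h−1):
  stratum 1: (450/1425)²·0.780·0.220/81 = 0.000211265
  stratum 2: (550/1425)²·0.089·0.911/89 = 0.000135711
  stratum 3: (425/1425)²·0.440·0.560/74 = 0.000296181
V̂(p̂_st) = 0.000643157; SE = √V̂ = 0.0253605

p̂_st ≈ 0.4119, SE ≈ 0.0254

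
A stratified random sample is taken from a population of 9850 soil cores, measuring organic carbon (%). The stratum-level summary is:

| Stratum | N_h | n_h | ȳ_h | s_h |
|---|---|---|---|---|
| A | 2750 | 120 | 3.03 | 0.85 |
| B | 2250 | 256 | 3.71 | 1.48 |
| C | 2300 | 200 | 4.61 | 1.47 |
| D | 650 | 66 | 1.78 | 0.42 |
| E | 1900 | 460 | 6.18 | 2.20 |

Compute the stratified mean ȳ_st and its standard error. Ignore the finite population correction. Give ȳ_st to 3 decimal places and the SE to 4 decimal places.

ȳ_st ≈ 4.079, SE ≈ 0.0437

ȳ_st = Σ W_h ȳ_h = (2750·3.03 + 2250·3.71 + 2300·4.61 + 650·1.78 + 1900·6.18)/9850 = 4.07939
V̂(ȳ_st) = Σ W_h² s_h²/n_h, with W_h = N_h/N and N = 9850:
  stratum A: (2750/9850)²·0.85²/120 = 0.000469299
  stratum B: (2250/9850)²·1.48²/256 = 0.000446453
  stratum C: (2300/9850)²·1.47²/200 = 0.000589098
  stratum D: (650/9850)²·0.42²/66 = 1.16388e-05
  stratum E: (1900/9850)²·2.20²/460 = 0.000391491
V̂(ȳ_st) = 0.00190798
SE(ȳ_st) = √0.00190798 = 0.0436804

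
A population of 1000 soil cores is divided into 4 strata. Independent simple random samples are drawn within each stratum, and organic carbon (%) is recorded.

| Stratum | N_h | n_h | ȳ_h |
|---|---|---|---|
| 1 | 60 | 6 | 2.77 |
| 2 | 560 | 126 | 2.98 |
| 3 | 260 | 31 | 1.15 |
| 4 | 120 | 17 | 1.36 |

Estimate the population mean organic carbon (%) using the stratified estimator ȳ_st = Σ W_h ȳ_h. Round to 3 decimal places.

N = Σ N_h = 1000. Stratum weights W_h = N_h/N.
ȳ_st = (60·2.77 + 560·2.98 + 260·1.15 + 120·1.36) / 1000 = 2.29720

ȳ_st ≈ 2.297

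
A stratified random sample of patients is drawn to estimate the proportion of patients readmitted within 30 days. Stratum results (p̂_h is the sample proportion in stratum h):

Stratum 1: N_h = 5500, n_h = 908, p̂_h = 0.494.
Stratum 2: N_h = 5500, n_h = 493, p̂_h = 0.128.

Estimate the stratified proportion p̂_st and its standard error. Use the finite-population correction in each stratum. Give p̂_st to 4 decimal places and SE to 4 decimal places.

p̂_st ≈ 0.3110, SE ≈ 0.0104

N = 11000; stratum weights W_h = N_h/N.
p̂_st = Σ W_h p̂_h = (5500·0.494 + 5500·0.128)/11000 = 0.31100
V̂(p̂_st) = Σ W_h² (1 − n_h/N_h) p̂_h(1−p̂_h)/(n_h−1):
  stratum 1: (5500/11000)²·(1 − 908/5500)·0.494·0.506/907 = 5.7524e-05
  stratum 2: (5500/11000)²·(1 − 493/5500)·0.128·0.872/492 = 5.16317e-05
V̂(p̂_st) = 0.000109156; SE = √V̂ = 0.0104478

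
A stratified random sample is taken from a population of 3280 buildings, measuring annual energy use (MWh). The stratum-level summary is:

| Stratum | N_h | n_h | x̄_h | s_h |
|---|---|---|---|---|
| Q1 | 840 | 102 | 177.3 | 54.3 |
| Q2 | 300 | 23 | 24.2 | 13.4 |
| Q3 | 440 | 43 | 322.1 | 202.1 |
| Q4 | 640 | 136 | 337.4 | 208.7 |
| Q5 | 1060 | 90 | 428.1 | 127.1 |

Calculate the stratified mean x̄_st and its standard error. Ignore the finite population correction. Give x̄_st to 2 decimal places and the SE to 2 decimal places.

x̄_st = Σ W_h x̄_h = (840·177.3 + 300·24.2 + 440·322.1 + 640·337.4 + 1060·428.1)/3280 = 295.01159
V̂(x̄_st) = Σ W_h² s_h²/n_h, with W_h = N_h/N and N = 3280:
  stratum Q1: (840/3280)²·54.3²/102 = 1.89588
  stratum Q2: (300/3280)²·13.4²/23 = 0.0653095
  stratum Q3: (440/3280)²·202.1²/43 = 17.0931
  stratum Q4: (640/3280)²·208.7²/136 = 12.1932
  stratum Q5: (1060/3280)²·127.1²/90 = 18.7462
V̂(x̄_st) = 49.9937
SE(x̄_st) = √49.9937 = 7.07062

x̄_st ≈ 295.01, SE ≈ 7.07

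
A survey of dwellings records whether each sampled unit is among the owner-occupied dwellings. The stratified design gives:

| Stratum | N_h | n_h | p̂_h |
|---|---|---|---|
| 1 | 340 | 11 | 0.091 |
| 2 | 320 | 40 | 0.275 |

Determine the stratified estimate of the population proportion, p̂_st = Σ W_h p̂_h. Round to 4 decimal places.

p̂_st ≈ 0.1802

N = 660; stratum weights W_h = N_h/N.
p̂_st = Σ W_h p̂_h = (340·0.091 + 320·0.275)/660 = 0.18021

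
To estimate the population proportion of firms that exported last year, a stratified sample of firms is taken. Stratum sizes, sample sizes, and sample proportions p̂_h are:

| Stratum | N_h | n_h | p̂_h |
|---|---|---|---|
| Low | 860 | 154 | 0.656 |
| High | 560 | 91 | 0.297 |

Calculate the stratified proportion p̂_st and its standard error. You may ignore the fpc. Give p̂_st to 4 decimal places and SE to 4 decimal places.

p̂_st ≈ 0.5144, SE ≈ 0.0300

N = 1420; stratum weights W_h = N_h/N.
p̂_st = Σ W_h p̂_h = (860·0.656 + 560·0.297)/1420 = 0.51442
V̂(p̂_st) = Σ W_h² p̂_h(1−p̂_h)/(n_h−1):
  stratum Low: (860/1420)²·0.656·0.344/153 = 0.000540992
  stratum High: (560/1420)²·0.297·0.703/90 = 0.000360802
V̂(p̂_st) = 0.000901794; SE = √V̂ = 0.0300299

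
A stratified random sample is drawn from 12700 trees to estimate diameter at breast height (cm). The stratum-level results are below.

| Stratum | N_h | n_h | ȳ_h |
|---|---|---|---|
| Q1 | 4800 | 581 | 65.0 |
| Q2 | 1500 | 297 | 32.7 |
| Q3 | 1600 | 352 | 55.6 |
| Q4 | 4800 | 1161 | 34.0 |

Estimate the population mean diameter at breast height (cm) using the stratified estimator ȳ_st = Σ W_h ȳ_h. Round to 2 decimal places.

N = Σ N_h = 12700. Stratum weights W_h = N_h/N.
ȳ_st = (4800·65.0 + 1500·32.7 + 1600·55.6 + 4800·34.0) / 12700 = 48.2843

ȳ_st ≈ 48.28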